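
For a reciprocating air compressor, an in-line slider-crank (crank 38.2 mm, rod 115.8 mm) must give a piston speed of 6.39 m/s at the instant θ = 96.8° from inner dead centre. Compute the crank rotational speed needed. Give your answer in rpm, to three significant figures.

For an in-line slider-crank, |v_piston| = rω|sinθ|·[1 + r cosθ/√(L² − r² sin²θ)].
With r = 0.0382 m, L = 0.1158 m, θ = 96.8°: the bracketed kinematic factor |dx/dθ| = 0.036363 m.
ω = v/|dx/dθ| = 6.39/0.036363 = 175.73 rad/s.
N = 60ω/(2π) = 1678.1 rpm.

1680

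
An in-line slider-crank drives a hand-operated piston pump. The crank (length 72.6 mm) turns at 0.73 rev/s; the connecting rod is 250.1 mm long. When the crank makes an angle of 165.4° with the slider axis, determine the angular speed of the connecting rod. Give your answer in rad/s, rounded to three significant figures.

ω = 4.587 rad/s (converted from 0.73 rev/s).
The rod makes angle φ with the slider axis where L sinφ = r sinθ; differentiating, L cosφ·φ̇ = r ω cosθ.
L cosφ = √(L² − r² sin²θ) = 0.24943 m.
|ω_rod| = r ω |cosθ| / √(L² − r² sin²θ) = 0.0726·4.587·0.96771/0.24943 = 1.2919 rad/s.

1.29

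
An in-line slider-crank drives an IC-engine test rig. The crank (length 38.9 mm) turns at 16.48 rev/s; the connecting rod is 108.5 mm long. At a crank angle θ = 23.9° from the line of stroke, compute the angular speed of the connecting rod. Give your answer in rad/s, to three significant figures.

ω = 103.5 rad/s (converted from 16.48 rev/s).
The rod makes angle φ with the slider axis where L sinφ = r sinθ; differentiating, L cosφ·φ̇ = r ω cosθ.
L cosφ = √(L² − r² sin²θ) = 0.10735 m.
|ω_rod| = r ω |cosθ| / √(L² − r² sin²θ) = 0.0389·103.5·0.91425/0.10735 = 34.305 rad/s.

34.3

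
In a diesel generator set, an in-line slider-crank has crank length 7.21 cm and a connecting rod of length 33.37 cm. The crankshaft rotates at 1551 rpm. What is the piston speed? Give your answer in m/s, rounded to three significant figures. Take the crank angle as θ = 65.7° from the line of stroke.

ω = 2π·1551/60 = 162.4 rad/s
For an in-line slider-crank, x = r cosθ + √(L² − r² sin²θ), so v = −rω sinθ·[1 + r cosθ/√(L² − r² sin²θ)].
With r = 0.0721 m, L = 0.3337 m, θ = 65.7°: √(L² − r² sin²θ) = 0.32717 m.
v = −0.0721·162.4·0.91140·[1 + 0.0721·0.41151/0.32717] = -11.641 m/s.
|v| = 11.641 m/s.

11.6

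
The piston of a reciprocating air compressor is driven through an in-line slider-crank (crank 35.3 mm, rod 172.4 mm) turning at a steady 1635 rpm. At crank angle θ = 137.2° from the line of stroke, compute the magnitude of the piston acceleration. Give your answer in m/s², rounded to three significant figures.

741

ω = 2π·1635/60 = 171.2 rad/s
x(θ) = r cosθ + √(L² − r² sin²θ); with ω constant, a = ω²·d²x/dθ².
d²x/dθ² = −r cosθ − r²(cos2θ)/√u − r⁴ sin²2θ/(4u^{3/2}),  u = L² − r² sin²θ = 0.0291465 m².
Substituting r = 0.0353 m, L = 0.1724 m, θ = 137.2°: d²x/dθ² = +0.025263 m.
a = ω²·d²x/dθ² = (171.2)²·(+0.025263) = +740.59 m/s²;  |a| = 740.59 m/s².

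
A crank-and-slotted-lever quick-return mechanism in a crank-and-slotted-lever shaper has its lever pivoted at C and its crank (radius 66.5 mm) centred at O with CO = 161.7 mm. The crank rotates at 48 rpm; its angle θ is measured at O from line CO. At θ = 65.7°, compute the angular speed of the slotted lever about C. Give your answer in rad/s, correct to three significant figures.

1.13

ω = 5.027 rad/s (from 48 rpm).
Crank pin A relative to C: A = (d + r cosθ, r sinθ); lever angle φ = atan2(r sinθ, d + r cosθ).
Differentiating tanφ: φ̇ = rω(d cosθ + r)/(d² + r² + 2dr cosθ).
d² + r² + 2dr cosθ = |CA|² = 0.0394192 m²;  d cosθ + r = +0.13304 m.
|ω_lever| = |0.0665·5.027·+0.13304| / 0.0394192 = 1.1282 rad/s.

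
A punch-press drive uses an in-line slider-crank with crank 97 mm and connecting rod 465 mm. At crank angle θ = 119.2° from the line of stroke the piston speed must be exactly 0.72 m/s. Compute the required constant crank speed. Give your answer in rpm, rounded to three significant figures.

90.6

For an in-line slider-crank, |v_piston| = rω|sinθ|·[1 + r cosθ/√(L² − r² sin²θ)].
With r = 0.097 m, L = 0.465 m, θ = 119.2°: the bracketed kinematic factor |dx/dθ| = 0.07591 m.
ω = v/|dx/dθ| = 0.72/0.07591 = 9.4849 rad/s.
N = 60ω/(2π) = 90.574 rpm.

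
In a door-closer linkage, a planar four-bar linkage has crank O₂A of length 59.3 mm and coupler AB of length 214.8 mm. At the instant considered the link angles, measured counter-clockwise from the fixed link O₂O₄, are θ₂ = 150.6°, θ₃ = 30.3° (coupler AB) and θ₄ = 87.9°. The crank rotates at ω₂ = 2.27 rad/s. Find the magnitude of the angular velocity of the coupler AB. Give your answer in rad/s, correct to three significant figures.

ω₂ = 2.27 rad/s
Differentiating the loop-closure r₂e^{iθ₂}+r₃e^{iθ₃}=r₁+r₄e^{iθ₄} gives r₂ω₂e^{iθ₂}+r₃ω₃e^{iθ₃}=r₄ω₄e^{iθ₄}.
Eliminating the other unknown: ω₃ = r₂ω₂ sin(θ₄−θ₂) / [r₃ sin(θ₃−θ₄)].
Numerator sine = -0.88862; denominator sine = -0.84433.
Result = 0.0593·2.27·(-0.88862) / (0.2148·(-0.84433)) = +0.65955 rad/s; magnitude 0.65955 rad/s.

0.660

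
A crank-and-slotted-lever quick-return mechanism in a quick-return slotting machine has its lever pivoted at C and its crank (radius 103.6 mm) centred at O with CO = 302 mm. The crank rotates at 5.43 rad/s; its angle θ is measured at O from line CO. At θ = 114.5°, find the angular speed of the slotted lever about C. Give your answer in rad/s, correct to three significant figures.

ω = 5.43 rad/s
Crank pin A relative to C: A = (d + r cosθ, r sinθ); lever angle φ = atan2(r sinθ, d + r cosθ).
Differentiating tanφ: φ̇ = rω(d cosθ + r)/(d² + r² + 2dr cosθ).
d² + r² + 2dr cosθ = |CA|² = 0.0759878 m²;  d cosθ + r = -0.021637 m.
|ω_lever| = |0.1036·5.43·-0.021637| / 0.0759878 = 0.16018 rad/s.

0.160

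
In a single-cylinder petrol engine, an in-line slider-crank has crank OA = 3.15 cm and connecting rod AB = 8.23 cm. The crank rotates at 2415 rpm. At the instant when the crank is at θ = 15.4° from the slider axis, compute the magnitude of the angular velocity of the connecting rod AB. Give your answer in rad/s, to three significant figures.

ω = 252.9 rad/s (converted from 2415 rpm).
The rod makes angle φ with the slider axis where L sinφ = r sinθ; differentiating, L cosφ·φ̇ = r ω cosθ.
L cosφ = √(L² − r² sin²θ) = 0.081874 m.
|ω_rod| = r ω |cosθ| / √(L² − r² sin²θ) = 0.0315·252.9·0.96410/0.081874 = 93.806 rad/s.

93.8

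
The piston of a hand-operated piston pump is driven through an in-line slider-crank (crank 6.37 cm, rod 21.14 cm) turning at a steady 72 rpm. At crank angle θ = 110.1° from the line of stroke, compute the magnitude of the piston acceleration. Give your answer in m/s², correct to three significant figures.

ω = 2π·72/60 = 7.54 rad/s
x(θ) = r cosθ + √(L² − r² sin²θ); with ω constant, a = ω²·d²x/dθ².
d²x/dθ² = −r cosθ − r²(cos2θ)/√u − r⁴ sin²2θ/(4u^{3/2}),  u = L² − r² sin²θ = 0.0411115 m².
Substituting r = 0.0637 m, L = 0.2114 m, θ = 110.1°: d²x/dθ² = +0.036971 m.
a = ω²·d²x/dθ² = (7.54)²·(+0.036971) = +2.1017 m/s²;  |a| = 2.1017 m/s².

2.10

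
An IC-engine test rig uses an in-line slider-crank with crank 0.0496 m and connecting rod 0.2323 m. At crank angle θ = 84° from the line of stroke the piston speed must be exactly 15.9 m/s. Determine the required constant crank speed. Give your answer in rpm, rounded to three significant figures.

3010

For an in-line slider-crank, |v_piston| = rω|sinθ|·[1 + r cosθ/√(L² − r² sin²θ)].
With r = 0.0496 m, L = 0.2323 m, θ = 84°: the bracketed kinematic factor |dx/dθ| = 0.050455 m.
ω = v/|dx/dθ| = 15.9/0.050455 = 315.13 rad/s.
N = 60ω/(2π) = 3009.3 rpm.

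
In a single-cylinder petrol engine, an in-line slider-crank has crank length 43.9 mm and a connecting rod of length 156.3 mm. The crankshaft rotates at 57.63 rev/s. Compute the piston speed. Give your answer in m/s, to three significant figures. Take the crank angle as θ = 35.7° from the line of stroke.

11.4

ω = 2π·57.6 = 362.1 rad/s
For an in-line slider-crank, x = r cosθ + √(L² − r² sin²θ), so v = −rω sinθ·[1 + r cosθ/√(L² − r² sin²θ)].
With r = 0.0439 m, L = 0.1563 m, θ = 35.7°: √(L² − r² sin²θ) = 0.15419 m.
v = −0.0439·362.1·0.58354·[1 + 0.0439·0.81208/0.15419] = -11.421 m/s.
|v| = 11.421 m/s.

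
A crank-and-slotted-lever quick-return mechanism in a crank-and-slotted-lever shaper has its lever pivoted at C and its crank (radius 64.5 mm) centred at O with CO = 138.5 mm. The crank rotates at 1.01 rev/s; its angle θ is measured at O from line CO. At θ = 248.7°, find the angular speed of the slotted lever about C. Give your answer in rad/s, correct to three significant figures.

ω = 6.346 rad/s (from 1.01 rev/s).
Crank pin A relative to C: A = (d + r cosθ, r sinθ); lever angle φ = atan2(r sinθ, d + r cosθ).
Differentiating tanφ: φ̇ = rω(d cosθ + r)/(d² + r² + 2dr cosθ).
d² + r² + 2dr cosθ = |CA|² = 0.0168525 m²;  d cosθ + r = +0.01419 m.
|ω_lever| = |0.0645·6.346·+0.01419| / 0.0168525 = 0.34464 rad/s.

0.345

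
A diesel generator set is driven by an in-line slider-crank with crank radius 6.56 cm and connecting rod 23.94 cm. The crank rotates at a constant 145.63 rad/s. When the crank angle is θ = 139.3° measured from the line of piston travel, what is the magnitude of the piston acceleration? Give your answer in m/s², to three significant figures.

989

ω = 145.6 rad/s
x(θ) = r cosθ + √(L² − r² sin²θ); with ω constant, a = ω²·d²x/dθ².
d²x/dθ² = −r cosθ − r²(cos2θ)/√u − r⁴ sin²2θ/(4u^{3/2}),  u = L² − r² sin²θ = 0.0554824 m².
Substituting r = 0.0656 m, L = 0.2394 m, θ = 139.3°: d²x/dθ² = +0.046655 m.
a = ω²·d²x/dθ² = (145.6)²·(+0.046655) = +989.47 m/s²;  |a| = 989.47 m/s².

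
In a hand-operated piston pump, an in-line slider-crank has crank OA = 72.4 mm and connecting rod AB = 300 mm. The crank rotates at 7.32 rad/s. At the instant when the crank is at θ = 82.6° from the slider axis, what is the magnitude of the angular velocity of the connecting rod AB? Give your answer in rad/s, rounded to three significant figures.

0.234

ω = 7.32 rad/s
The rod makes angle φ with the slider axis where L sinφ = r sinθ; differentiating, L cosφ·φ̇ = r ω cosθ.
L cosφ = √(L² − r² sin²θ) = 0.29128 m.
|ω_rod| = r ω |cosθ| / √(L² − r² sin²θ) = 0.0724·7.32·0.12880/0.29128 = 0.23433 rad/s.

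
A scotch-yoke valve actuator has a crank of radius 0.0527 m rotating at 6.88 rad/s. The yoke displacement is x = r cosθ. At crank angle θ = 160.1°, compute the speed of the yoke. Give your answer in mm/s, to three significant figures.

ω = 6.88 rad/s
x = r cosθ ⇒ ẋ = −rω sinθ.
|v| = rω|sinθ| = 0.0527·6.88·|sin 160.1°| = 0.12341 m/s = 123.41 mm/s.

123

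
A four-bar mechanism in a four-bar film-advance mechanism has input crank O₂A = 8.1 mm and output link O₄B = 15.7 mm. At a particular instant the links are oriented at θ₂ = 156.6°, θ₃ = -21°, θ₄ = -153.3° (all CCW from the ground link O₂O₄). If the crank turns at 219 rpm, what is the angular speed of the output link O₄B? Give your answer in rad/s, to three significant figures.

0.670

ω₂ = 22.93 rad/s (from 219 rpm).
Differentiating the loop-closure r₂e^{iθ₂}+r₃e^{iθ₃}=r₁+r₄e^{iθ₄} gives r₂ω₂e^{iθ₂}+r₃ω₃e^{iθ₃}=r₄ω₄e^{iθ₄}.
Eliminating the other unknown: ω₄ = r₂ω₂ sin(θ₂−θ₃) / [r₄ sin(θ₄−θ₃)].
Numerator sine = +0.04188; denominator sine = -0.73963.
Result = 0.0081·22.93·(+0.04188) / (0.0157·(-0.73963)) = -0.66989 rad/s; magnitude 0.66989 rad/s.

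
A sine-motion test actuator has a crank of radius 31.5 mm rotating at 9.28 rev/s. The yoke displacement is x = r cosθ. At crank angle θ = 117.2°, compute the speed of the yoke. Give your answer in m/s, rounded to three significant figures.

1.63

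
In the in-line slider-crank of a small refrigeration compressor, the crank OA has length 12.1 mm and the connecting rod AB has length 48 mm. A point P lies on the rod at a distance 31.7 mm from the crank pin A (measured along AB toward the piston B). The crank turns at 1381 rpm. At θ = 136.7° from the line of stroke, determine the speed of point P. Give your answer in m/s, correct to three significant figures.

1.14

ω = 144.6 rad/s.  Crank-pin speed |V_A| = rω = 1.7499 m/s, perpendicular to OA.
Rod angle: sinφ = −(r/L) sinθ ⇒ φ = -9.956°; ω_rod = −rω cosθ/√(L²−r²sin²θ) = +26.937 rad/s.
V_P = V_A + ω_rod × AP, with AP = 0.0317 m along the rod.
Components: V_Px = −rω sinθ − a·ω_rod·sinφ = -1.0525 m/s;  V_Py = rω cosθ + a·ω_rod·cosφ = -0.43246 m/s.
|V_P| = √(V_Px² + V_Py²) = 1.1379 m/s.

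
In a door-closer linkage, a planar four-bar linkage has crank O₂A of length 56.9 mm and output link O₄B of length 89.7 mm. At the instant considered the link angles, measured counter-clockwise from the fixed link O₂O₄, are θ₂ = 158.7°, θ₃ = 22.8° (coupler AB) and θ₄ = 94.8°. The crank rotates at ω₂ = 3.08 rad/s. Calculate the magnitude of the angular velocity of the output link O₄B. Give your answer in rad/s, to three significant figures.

1.43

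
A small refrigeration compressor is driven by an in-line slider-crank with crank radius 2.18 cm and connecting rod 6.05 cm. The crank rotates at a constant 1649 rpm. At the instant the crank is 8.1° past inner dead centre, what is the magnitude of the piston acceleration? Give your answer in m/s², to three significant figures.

ω = 2π·1649/60 = 172.7 rad/s
x(θ) = r cosθ + √(L² − r² sin²θ); with ω constant, a = ω²·d²x/dθ².
d²x/dθ² = −r cosθ − r²(cos2θ)/√u − r⁴ sin²2θ/(4u^{3/2}),  u = L² − r² sin²θ = 0.00365081 m².
Substituting r = 0.0218 m, L = 0.0605 m, θ = 8.1°: d²x/dθ² = -0.029155 m.
a = ω²·d²x/dθ² = (172.7)²·(-0.029155) = -869.4 m/s²;  |a| = 869.4 m/s².

869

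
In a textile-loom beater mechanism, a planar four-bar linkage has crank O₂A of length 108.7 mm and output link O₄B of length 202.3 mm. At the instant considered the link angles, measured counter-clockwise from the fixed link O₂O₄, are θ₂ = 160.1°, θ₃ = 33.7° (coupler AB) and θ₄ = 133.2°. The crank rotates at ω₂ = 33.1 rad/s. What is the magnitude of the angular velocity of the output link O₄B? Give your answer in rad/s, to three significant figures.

14.5

ω₂ = 33.1 rad/s
Differentiating the loop-closure r₂e^{iθ₂}+r₃e^{iθ₃}=r₁+r₄e^{iθ₄} gives r₂ω₂e^{iθ₂}+r₃ω₃e^{iθ₃}=r₄ω₄e^{iθ₄}.
Eliminating the other unknown: ω₄ = r₂ω₂ sin(θ₂−θ₃) / [r₄ sin(θ₄−θ₃)].
Numerator sine = +0.80489; denominator sine = +0.98629.
Result = 0.1087·33.1·(+0.80489) / (0.2023·(+0.98629)) = +14.514 rad/s; magnitude 14.514 rad/s.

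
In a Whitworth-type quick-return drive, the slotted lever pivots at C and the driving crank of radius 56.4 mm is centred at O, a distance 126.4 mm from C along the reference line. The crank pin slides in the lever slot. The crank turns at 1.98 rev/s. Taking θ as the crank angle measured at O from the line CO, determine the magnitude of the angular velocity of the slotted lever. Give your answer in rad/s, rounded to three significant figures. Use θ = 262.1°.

ω = 12.44 rad/s (from 1.98 rev/s).
Crank pin A relative to C: A = (d + r cosθ, r sinθ); lever angle φ = atan2(r sinθ, d + r cosθ).
Differentiating tanφ: φ̇ = rω(d cosθ + r)/(d² + r² + 2dr cosθ).
d² + r² + 2dr cosθ = |CA|² = 0.0171982 m²;  d cosθ + r = +0.039027 m.
|ω_lever| = |0.0564·12.44·+0.039027| / 0.0171982 = 1.5922 rad/s.

1.59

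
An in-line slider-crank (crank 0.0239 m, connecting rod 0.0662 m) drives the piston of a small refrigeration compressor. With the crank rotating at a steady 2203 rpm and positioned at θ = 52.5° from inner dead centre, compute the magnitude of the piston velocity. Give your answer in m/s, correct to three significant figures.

ω = 2π·2203/60 = 230.7 rad/s
For an in-line slider-crank, x = r cosθ + √(L² − r² sin²θ), so v = −rω sinθ·[1 + r cosθ/√(L² − r² sin²θ)].
With r = 0.0239 m, L = 0.0662 m, θ = 52.5°: √(L² − r² sin²θ) = 0.063426 m.
v = −0.0239·230.7·0.79335·[1 + 0.0239·0.60876/0.063426] = -5.3777 m/s.
|v| = 5.3777 m/s.

5.38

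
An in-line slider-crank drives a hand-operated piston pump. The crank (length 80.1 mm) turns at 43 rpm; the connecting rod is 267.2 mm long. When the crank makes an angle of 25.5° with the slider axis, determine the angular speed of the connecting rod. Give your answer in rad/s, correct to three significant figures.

1.23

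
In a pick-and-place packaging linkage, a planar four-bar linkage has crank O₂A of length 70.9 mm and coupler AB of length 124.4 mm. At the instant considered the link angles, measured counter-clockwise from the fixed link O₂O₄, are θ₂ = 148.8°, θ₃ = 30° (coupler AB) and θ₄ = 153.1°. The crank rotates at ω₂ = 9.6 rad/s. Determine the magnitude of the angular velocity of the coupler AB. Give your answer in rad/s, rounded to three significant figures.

0.490

ω₂ = 9.6 rad/s
Differentiating the loop-closure r₂e^{iθ₂}+r₃e^{iθ₃}=r₁+r₄e^{iθ₄} gives r₂ω₂e^{iθ₂}+r₃ω₃e^{iθ₃}=r₄ω₄e^{iθ₄}.
Eliminating the other unknown: ω₃ = r₂ω₂ sin(θ₄−θ₂) / [r₃ sin(θ₃−θ₄)].
Numerator sine = +0.07498; denominator sine = -0.83772.
Result = 0.0709·9.6·(+0.07498) / (0.1244·(-0.83772)) = -0.48971 rad/s; magnitude 0.48971 rad/s.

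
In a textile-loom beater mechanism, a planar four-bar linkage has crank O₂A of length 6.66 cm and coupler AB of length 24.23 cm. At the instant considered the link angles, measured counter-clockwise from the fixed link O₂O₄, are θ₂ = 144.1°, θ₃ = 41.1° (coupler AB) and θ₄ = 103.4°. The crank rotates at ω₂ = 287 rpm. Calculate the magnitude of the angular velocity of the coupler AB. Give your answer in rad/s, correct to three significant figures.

6.08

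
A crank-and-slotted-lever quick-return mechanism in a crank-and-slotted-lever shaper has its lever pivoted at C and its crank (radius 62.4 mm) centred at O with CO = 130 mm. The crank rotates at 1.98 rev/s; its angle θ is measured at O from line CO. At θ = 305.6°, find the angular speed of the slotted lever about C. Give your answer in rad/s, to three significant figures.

3.54

ω = 12.44 rad/s (from 1.98 rev/s).
Crank pin A relative to C: A = (d + r cosθ, r sinθ); lever angle φ = atan2(r sinθ, d + r cosθ).
Differentiating tanφ: φ̇ = rω(d cosθ + r)/(d² + r² + 2dr cosθ).
d² + r² + 2dr cosθ = |CA|² = 0.0302381 m²;  d cosθ + r = +0.13808 m.
|ω_lever| = |0.0624·12.44·+0.13808| / 0.0302381 = 3.5448 rad/s.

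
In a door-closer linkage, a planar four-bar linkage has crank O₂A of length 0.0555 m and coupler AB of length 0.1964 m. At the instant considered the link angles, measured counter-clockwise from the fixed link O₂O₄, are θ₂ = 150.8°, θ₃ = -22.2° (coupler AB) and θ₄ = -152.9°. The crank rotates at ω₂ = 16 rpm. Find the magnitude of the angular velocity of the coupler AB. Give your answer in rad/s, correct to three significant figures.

0.520

ω₂ = 1.676 rad/s (from 16 rpm).
Differentiating the loop-closure r₂e^{iθ₂}+r₃e^{iθ₃}=r₁+r₄e^{iθ₄} gives r₂ω₂e^{iθ₂}+r₃ω₃e^{iθ₃}=r₄ω₄e^{iθ₄}.
Eliminating the other unknown: ω₃ = r₂ω₂ sin(θ₄−θ₂) / [r₃ sin(θ₃−θ₄)].
Numerator sine = +0.83195; denominator sine = +0.75813.
Result = 0.0555·1.676·(+0.83195) / (0.1964·(+0.75813)) = +0.51958 rad/s; magnitude 0.51958 rad/s.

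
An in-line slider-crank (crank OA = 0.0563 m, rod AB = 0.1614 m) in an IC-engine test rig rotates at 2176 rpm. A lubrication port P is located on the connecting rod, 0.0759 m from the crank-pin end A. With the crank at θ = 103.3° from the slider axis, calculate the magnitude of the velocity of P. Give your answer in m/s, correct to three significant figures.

12.1

ω = 227.9 rad/s.  Crank-pin speed |V_A| = rω = 12.829 m/s, perpendicular to OA.
Rod angle: sinφ = −(r/L) sinθ ⇒ φ = -19.844°; ω_rod = −rω cosθ/√(L²−r²sin²θ) = +19.44 rad/s.
V_P = V_A + ω_rod × AP, with AP = 0.0759 m along the rod.
Components: V_Px = −rω sinθ − a·ω_rod·sinφ = -11.984 m/s;  V_Py = rω cosθ + a·ω_rod·cosφ = -1.5634 m/s.
|V_P| = √(V_Px² + V_Py²) = 12.086 m/s.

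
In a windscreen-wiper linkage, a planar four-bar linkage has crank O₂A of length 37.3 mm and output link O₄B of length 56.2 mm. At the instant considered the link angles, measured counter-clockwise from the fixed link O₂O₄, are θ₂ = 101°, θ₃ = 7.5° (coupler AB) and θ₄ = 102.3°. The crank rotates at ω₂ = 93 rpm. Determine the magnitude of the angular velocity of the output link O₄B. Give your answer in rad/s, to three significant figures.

6.47

ω₂ = 9.739 rad/s (from 93 rpm).
Differentiating the loop-closure r₂e^{iθ₂}+r₃e^{iθ₃}=r₁+r₄e^{iθ₄} gives r₂ω₂e^{iθ₂}+r₃ω₃e^{iθ₃}=r₄ω₄e^{iθ₄}.
Eliminating the other unknown: ω₄ = r₂ω₂ sin(θ₂−θ₃) / [r₄ sin(θ₄−θ₃)].
Numerator sine = +0.99813; denominator sine = +0.99649.
Result = 0.0373·9.739·(+0.99813) / (0.0562·(+0.99649)) = +6.4744 rad/s; magnitude 6.4744 rad/s.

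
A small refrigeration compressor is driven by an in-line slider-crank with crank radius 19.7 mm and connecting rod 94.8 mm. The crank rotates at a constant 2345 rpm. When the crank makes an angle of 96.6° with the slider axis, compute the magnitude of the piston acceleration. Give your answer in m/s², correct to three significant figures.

ω = 2π·2345/60 = 245.6 rad/s
x(θ) = r cosθ + √(L² − r² sin²θ); with ω constant, a = ω²·d²x/dθ².
d²x/dθ² = −r cosθ − r²(cos2θ)/√u − r⁴ sin²2θ/(4u^{3/2}),  u = L² − r² sin²θ = 0.00860408 m².
Substituting r = 0.0197 m, L = 0.0948 m, θ = 96.6°: d²x/dθ² = +0.0063351 m.
a = ω²·d²x/dθ² = (245.6)²·(+0.0063351) = +382.03 m/s²;  |a| = 382.03 m/s².

382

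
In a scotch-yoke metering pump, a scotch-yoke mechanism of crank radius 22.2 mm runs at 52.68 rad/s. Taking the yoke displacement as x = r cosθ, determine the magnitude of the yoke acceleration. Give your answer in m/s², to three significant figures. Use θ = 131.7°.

41.0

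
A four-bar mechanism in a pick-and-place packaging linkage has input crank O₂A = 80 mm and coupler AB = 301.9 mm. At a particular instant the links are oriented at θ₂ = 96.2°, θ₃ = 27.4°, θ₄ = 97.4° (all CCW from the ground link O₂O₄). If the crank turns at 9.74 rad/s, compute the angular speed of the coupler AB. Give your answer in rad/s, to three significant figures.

ω₂ = 9.74 rad/s
Differentiating the loop-closure r₂e^{iθ₂}+r₃e^{iθ₃}=r₁+r₄e^{iθ₄} gives r₂ω₂e^{iθ₂}+r₃ω₃e^{iθ₃}=r₄ω₄e^{iθ₄}.
Eliminating the other unknown: ω₃ = r₂ω₂ sin(θ₄−θ₂) / [r₃ sin(θ₃−θ₄)].
Numerator sine = +0.02094; denominator sine = -0.93969.
Result = 0.08·9.74·(+0.02094) / (0.3019·(-0.93969)) = -0.057521 rad/s; magnitude 0.057521 rad/s.

0.0575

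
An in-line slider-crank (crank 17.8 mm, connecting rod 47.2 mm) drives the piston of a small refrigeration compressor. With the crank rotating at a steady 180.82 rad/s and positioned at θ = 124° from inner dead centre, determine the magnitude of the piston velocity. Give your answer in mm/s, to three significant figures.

ω = 180.8 rad/s
For an in-line slider-crank, x = r cosθ + √(L² − r² sin²θ), so v = −rω sinθ·[1 + r cosθ/√(L² − r² sin²θ)].
With r = 0.0178 m, L = 0.0472 m, θ = 124°: √(L² − r² sin²θ) = 0.044834 m.
v = −0.0178·180.8·0.82904·[1 + 0.0178·-0.55919/0.044834] = -2.0759 m/s.
|v| = 2.0759 m/s = 2075.9 mm/s.

2080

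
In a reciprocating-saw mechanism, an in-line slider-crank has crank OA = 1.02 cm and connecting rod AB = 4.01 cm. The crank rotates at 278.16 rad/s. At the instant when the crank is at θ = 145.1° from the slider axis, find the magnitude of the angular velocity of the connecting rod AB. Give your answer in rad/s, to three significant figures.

ω = 278.2 rad/s
The rod makes angle φ with the slider axis where L sinφ = r sinθ; differentiating, L cosφ·φ̇ = r ω cosθ.
L cosφ = √(L² − r² sin²θ) = 0.039673 m.
|ω_rod| = r ω |cosθ| / √(L² − r² sin²θ) = 0.0102·278.2·0.82015/0.039673 = 58.653 rad/s.

58.7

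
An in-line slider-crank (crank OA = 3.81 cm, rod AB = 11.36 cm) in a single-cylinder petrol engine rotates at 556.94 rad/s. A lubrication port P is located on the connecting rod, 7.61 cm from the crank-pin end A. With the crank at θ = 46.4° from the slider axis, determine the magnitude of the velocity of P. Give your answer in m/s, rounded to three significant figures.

18.5

ω = 556.9 rad/s.  Crank-pin speed |V_A| = rω = 21.219 m/s, perpendicular to OA.
Rod angle: sinφ = −(r/L) sinθ ⇒ φ = -14.056°; ω_rod = −rω cosθ/√(L²−r²sin²θ) = -132.79 rad/s.
V_P = V_A + ω_rod × AP, with AP = 0.0761 m along the rod.
Components: V_Px = −rω sinθ − a·ω_rod·sinφ = -17.821 m/s;  V_Py = rω cosθ + a·ω_rod·cosφ = +4.8305 m/s.
|V_P| = √(V_Px² + V_Py²) = 18.464 m/s.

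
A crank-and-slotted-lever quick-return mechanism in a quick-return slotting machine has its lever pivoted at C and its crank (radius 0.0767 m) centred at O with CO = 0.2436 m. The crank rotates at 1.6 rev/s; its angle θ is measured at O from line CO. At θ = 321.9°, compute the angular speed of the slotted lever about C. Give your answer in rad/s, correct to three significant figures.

ω = 10.05 rad/s (from 1.6 rev/s).
Crank pin A relative to C: A = (d + r cosθ, r sinθ); lever angle φ = atan2(r sinθ, d + r cosθ).
Differentiating tanφ: φ̇ = rω(d cosθ + r)/(d² + r² + 2dr cosθ).
d² + r² + 2dr cosθ = |CA|² = 0.0946302 m²;  d cosθ + r = +0.2684 m.
|ω_lever| = |0.0767·10.05·+0.2684| / 0.0946302 = 2.187 rad/s.

2.19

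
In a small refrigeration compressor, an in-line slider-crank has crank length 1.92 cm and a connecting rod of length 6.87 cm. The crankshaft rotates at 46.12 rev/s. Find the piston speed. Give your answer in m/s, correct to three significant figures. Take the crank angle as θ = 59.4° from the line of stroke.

5.49

ω = 2π·46.1 = 289.8 rad/s
For an in-line slider-crank, x = r cosθ + √(L² − r² sin²θ), so v = −rω sinθ·[1 + r cosθ/√(L² − r² sin²θ)].
With r = 0.0192 m, L = 0.0687 m, θ = 59.4°: √(L² − r² sin²θ) = 0.066683 m.
v = −0.0192·289.8·0.86074·[1 + 0.0192·0.50904/0.066683] = -5.4909 m/s.
|v| = 5.4909 m/s.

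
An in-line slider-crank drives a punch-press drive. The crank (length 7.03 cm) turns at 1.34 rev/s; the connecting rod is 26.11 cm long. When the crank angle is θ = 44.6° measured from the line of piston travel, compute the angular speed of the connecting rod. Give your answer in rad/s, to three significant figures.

1.64

ω = 8.419 rad/s (converted from 1.34 rev/s).
The rod makes angle φ with the slider axis where L sinφ = r sinθ; differentiating, L cosφ·φ̇ = r ω cosθ.
L cosφ = √(L² − r² sin²θ) = 0.25639 m.
|ω_rod| = r ω |cosθ| / √(L² − r² sin²θ) = 0.0703·8.419·0.71203/0.25639 = 1.6437 rad/s.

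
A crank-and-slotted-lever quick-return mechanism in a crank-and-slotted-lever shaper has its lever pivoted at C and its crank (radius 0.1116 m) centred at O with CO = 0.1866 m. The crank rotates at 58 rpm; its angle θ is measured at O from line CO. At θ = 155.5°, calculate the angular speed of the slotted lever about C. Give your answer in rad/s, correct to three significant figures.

4.21

ω = 6.074 rad/s (from 58 rpm).
Crank pin A relative to C: A = (d + r cosθ, r sinθ); lever angle φ = atan2(r sinθ, d + r cosθ).
Differentiating tanφ: φ̇ = rω(d cosθ + r)/(d² + r² + 2dr cosθ).
d² + r² + 2dr cosθ = |CA|² = 0.00937503 m²;  d cosθ + r = -0.058199 m.
|ω_lever| = |0.1116·6.074·-0.058199| / 0.00937503 = 4.2079 rad/s.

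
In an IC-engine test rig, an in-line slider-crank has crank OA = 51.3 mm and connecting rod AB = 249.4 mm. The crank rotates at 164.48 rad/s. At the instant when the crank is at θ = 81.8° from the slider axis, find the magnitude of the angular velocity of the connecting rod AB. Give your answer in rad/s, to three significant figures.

4.93

ω = 164.5 rad/s
The rod makes angle φ with the slider axis where L sinφ = r sinθ; differentiating, L cosφ·φ̇ = r ω cosθ.
L cosφ = √(L² − r² sin²θ) = 0.24418 m.
|ω_rod| = r ω |cosθ| / √(L² − r² sin²θ) = 0.0513·164.5·0.14263/0.24418 = 4.9287 rad/s.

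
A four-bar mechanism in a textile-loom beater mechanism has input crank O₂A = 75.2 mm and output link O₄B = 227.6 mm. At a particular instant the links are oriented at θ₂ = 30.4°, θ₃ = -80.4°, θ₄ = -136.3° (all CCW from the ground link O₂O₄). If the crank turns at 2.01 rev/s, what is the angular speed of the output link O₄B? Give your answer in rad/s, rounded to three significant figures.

4.71

ω₂ = 12.63 rad/s (from 2.01 rev/s).
Differentiating the loop-closure r₂e^{iθ₂}+r₃e^{iθ₃}=r₁+r₄e^{iθ₄} gives r₂ω₂e^{iθ₂}+r₃ω₃e^{iθ₃}=r₄ω₄e^{iθ₄}.
Eliminating the other unknown: ω₄ = r₂ω₂ sin(θ₂−θ₃) / [r₄ sin(θ₄−θ₃)].
Numerator sine = +0.93483; denominator sine = -0.82806.
Result = 0.0752·12.63·(+0.93483) / (0.2276·(-0.82806)) = -4.7108 rad/s; magnitude 4.7108 rad/s.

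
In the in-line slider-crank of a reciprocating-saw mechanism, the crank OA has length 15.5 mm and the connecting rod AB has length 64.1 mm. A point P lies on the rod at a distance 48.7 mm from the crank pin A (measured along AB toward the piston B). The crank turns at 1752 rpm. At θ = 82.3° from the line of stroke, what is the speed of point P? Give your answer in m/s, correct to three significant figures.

2.89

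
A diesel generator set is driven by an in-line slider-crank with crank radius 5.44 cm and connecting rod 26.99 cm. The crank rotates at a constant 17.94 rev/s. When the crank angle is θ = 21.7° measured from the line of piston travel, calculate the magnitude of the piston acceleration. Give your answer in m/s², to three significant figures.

ω = 2π·17.9 = 112.7 rad/s
x(θ) = r cosθ + √(L² − r² sin²θ); with ω constant, a = ω²·d²x/dθ².
d²x/dθ² = −r cosθ − r²(cos2θ)/√u − r⁴ sin²2θ/(4u^{3/2}),  u = L² − r² sin²θ = 0.0724414 m².
Substituting r = 0.0544 m, L = 0.2699 m, θ = 21.7°: d²x/dθ² = -0.058587 m.
a = ω²·d²x/dθ² = (112.7)²·(-0.058587) = -744.4 m/s²;  |a| = 744.4 m/s².

744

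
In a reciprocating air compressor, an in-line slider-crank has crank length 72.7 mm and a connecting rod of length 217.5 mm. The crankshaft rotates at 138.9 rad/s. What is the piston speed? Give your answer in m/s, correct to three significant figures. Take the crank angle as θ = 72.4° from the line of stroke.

10.7

ω = 138.9 rad/s
For an in-line slider-crank, x = r cosθ + √(L² − r² sin²θ), so v = −rω sinθ·[1 + r cosθ/√(L² − r² sin²θ)].
With r = 0.0727 m, L = 0.2175 m, θ = 72.4°: √(L² − r² sin²θ) = 0.20617 m.
v = −0.0727·138.9·0.95319·[1 + 0.0727·0.30237/0.20617] = -10.652 m/s.
|v| = 10.652 m/s.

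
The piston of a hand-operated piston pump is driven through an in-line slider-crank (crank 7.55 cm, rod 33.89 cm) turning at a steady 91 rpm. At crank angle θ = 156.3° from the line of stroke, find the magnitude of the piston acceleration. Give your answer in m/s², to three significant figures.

ω = 2π·91/60 = 9.529 rad/s
x(θ) = r cosθ + √(L² − r² sin²θ); with ω constant, a = ω²·d²x/dθ².
d²x/dθ² = −r cosθ − r²(cos2θ)/√u − r⁴ sin²2θ/(4u^{3/2}),  u = L² − r² sin²θ = 0.113932 m².
Substituting r = 0.0755 m, L = 0.3389 m, θ = 156.3°: d²x/dθ² = +0.057587 m.
a = ω²·d²x/dθ² = (9.529)²·(+0.057587) = +5.2296 m/s²;  |a| = 5.2296 m/s².

5.23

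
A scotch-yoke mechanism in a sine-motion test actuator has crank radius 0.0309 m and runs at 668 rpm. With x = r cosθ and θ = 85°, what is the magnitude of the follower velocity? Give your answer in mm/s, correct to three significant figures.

2150

ω = 69.95 rad/s (from 668 rpm).
x = r cosθ ⇒ ẋ = −rω sinθ.
|v| = rω|sinθ| = 0.0309·69.95·|sin 85°| = 2.1533 m/s = 2153.3 mm/s.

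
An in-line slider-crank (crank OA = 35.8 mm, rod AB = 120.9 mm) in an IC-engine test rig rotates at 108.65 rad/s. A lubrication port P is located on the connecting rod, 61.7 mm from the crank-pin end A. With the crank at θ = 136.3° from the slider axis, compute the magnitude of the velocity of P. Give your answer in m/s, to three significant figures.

2.76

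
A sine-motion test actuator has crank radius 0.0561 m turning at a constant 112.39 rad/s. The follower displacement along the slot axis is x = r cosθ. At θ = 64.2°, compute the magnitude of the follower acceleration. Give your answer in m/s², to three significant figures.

308

ω = 112.4 rad/s
x = r cosθ ⇒ ẍ = −rω² cosθ (ω constant).
|a| = rω²|cosθ| = 0.0561·(112.4)²·|cos 64.2°| = 308.42 m/s².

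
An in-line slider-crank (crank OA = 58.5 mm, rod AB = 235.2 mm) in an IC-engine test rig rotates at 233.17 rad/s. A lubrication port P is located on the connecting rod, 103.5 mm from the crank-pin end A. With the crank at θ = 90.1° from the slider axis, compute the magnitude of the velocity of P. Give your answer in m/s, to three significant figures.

ω = 233.2 rad/s.  Crank-pin speed |V_A| = rω = 13.64 m/s, perpendicular to OA.
Rod angle: sinφ = −(r/L) sinθ ⇒ φ = -14.402°; ω_rod = −rω cosθ/√(L²−r²sin²θ) = +0.1045 rad/s.
V_P = V_A + ω_rod × AP, with AP = 0.1035 m along the rod.
Components: V_Px = −rω sinθ − a·ω_rod·sinφ = -13.638 m/s;  V_Py = rω cosθ + a·ω_rod·cosφ = -0.013331 m/s.
|V_P| = √(V_Px² + V_Py²) = 13.638 m/s.

13.6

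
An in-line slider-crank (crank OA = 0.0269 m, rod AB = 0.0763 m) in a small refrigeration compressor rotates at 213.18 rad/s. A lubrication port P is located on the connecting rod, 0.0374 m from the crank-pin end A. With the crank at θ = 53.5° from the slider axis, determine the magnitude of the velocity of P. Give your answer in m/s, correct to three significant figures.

ω = 213.2 rad/s.  Crank-pin speed |V_A| = rω = 5.7345 m/s, perpendicular to OA.
Rod angle: sinφ = −(r/L) sinθ ⇒ φ = -16.463°; ω_rod = −rω cosθ/√(L²−r²sin²θ) = -46.617 rad/s.
V_P = V_A + ω_rod × AP, with AP = 0.0374 m along the rod.
Components: V_Px = −rω sinθ − a·ω_rod·sinφ = -5.1039 m/s;  V_Py = rω cosθ + a·ω_rod·cosφ = +1.739 m/s.
|V_P| = √(V_Px² + V_Py²) = 5.392 m/s.

5.39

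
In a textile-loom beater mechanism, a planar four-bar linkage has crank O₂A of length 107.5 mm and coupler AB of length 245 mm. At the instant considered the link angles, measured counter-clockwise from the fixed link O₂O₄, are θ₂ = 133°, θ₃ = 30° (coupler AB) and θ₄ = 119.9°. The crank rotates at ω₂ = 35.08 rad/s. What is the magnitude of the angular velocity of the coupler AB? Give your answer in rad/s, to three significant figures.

ω₂ = 35.08 rad/s
Differentiating the loop-closure r₂e^{iθ₂}+r₃e^{iθ₃}=r₁+r₄e^{iθ₄} gives r₂ω₂e^{iθ₂}+r₃ω₃e^{iθ₃}=r₄ω₄e^{iθ₄}.
Eliminating the other unknown: ω₃ = r₂ω₂ sin(θ₄−θ₂) / [r₃ sin(θ₃−θ₄)].
Numerator sine = -0.22665; denominator sine = -1.00000.
Result = 0.1075·35.08·(-0.22665) / (0.245·(-1.00000)) = +3.4887 rad/s; magnitude 3.4887 rad/s.

3.49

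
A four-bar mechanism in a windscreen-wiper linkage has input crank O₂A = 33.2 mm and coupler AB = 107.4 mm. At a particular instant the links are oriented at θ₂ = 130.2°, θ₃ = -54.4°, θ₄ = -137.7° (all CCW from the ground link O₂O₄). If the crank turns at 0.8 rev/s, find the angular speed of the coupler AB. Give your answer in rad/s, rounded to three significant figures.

1.56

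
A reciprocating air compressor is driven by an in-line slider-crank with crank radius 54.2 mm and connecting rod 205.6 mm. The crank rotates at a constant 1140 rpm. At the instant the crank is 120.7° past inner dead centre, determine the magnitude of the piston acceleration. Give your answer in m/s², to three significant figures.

491

ω = 2π·1140/60 = 119.4 rad/s
x(θ) = r cosθ + √(L² − r² sin²θ); with ω constant, a = ω²·d²x/dθ².
d²x/dθ² = −r cosθ − r²(cos2θ)/√u − r⁴ sin²2θ/(4u^{3/2}),  u = L² − r² sin²θ = 0.0400994 m².
Substituting r = 0.0542 m, L = 0.2056 m, θ = 120.7°: d²x/dθ² = +0.034487 m.
a = ω²·d²x/dθ² = (119.4)²·(+0.034487) = +491.49 m/s²;  |a| = 491.49 m/s².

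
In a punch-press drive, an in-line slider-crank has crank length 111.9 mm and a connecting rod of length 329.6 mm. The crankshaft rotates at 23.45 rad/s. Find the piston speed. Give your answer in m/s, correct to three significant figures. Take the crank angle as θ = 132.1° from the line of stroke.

1.49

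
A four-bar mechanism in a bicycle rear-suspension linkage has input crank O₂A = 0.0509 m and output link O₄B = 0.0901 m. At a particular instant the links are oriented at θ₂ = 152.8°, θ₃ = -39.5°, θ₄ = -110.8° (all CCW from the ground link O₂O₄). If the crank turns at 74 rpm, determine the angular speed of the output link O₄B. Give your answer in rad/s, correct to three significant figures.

0.985

ω₂ = 7.749 rad/s (from 74 rpm).
Differentiating the loop-closure r₂e^{iθ₂}+r₃e^{iθ₃}=r₁+r₄e^{iθ₄} gives r₂ω₂e^{iθ₂}+r₃ω₃e^{iθ₃}=r₄ω₄e^{iθ₄}.
Eliminating the other unknown: ω₄ = r₂ω₂ sin(θ₂−θ₃) / [r₄ sin(θ₄−θ₃)].
Numerator sine = -0.21303; denominator sine = -0.94721.
Result = 0.0509·7.749·(-0.21303) / (0.0901·(-0.94721)) = +0.98457 rad/s; magnitude 0.98457 rad/s.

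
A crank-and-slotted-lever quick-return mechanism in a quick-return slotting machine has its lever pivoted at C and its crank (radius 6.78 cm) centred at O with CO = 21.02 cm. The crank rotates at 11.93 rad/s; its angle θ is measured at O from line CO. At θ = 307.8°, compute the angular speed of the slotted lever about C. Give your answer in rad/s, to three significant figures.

2.40

ω = 11.93 rad/s
Crank pin A relative to C: A = (d + r cosθ, r sinθ); lever angle φ = atan2(r sinθ, d + r cosθ).
Differentiating tanφ: φ̇ = rω(d cosθ + r)/(d² + r² + 2dr cosθ).
d² + r² + 2dr cosθ = |CA|² = 0.0662506 m²;  d cosθ + r = +0.19663 m.
|ω_lever| = |0.0678·11.93·+0.19663| / 0.0662506 = 2.4007 rad/s.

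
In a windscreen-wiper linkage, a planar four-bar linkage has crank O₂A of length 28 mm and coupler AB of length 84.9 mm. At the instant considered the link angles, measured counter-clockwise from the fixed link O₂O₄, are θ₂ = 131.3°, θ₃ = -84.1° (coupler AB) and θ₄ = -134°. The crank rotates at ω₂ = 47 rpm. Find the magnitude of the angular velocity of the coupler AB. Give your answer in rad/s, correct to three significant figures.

ω₂ = 4.922 rad/s (from 47 rpm).
Differentiating the loop-closure r₂e^{iθ₂}+r₃e^{iθ₃}=r₁+r₄e^{iθ₄} gives r₂ω₂e^{iθ₂}+r₃ω₃e^{iθ₃}=r₄ω₄e^{iθ₄}.
Eliminating the other unknown: ω₃ = r₂ω₂ sin(θ₄−θ₂) / [r₃ sin(θ₃−θ₄)].
Numerator sine = +0.99664; denominator sine = +0.76492.
Result = 0.028·4.922·(+0.99664) / (0.0849·(+0.76492)) = +2.1149 rad/s; magnitude 2.1149 rad/s.

2.11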